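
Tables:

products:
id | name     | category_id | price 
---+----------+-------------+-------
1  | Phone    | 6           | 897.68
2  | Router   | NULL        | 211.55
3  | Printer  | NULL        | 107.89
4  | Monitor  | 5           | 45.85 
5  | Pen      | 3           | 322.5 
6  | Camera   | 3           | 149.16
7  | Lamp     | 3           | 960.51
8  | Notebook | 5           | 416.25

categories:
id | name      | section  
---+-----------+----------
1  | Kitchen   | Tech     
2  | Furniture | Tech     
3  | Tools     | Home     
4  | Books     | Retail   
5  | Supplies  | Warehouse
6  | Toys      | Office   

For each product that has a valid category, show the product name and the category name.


INNER JOIN keeps only products rows whose category_id matches an id in categories. Walk through each product:
  - product 1 (Phone): category_id=6 -> matches Toys
  - product 2 (Router): category_id=NULL, no match -> dropped
  - product 3 (Printer): category_id=NULL, no match -> dropped
  - product 4 (Monitor): category_id=5 -> matches Supplies
  - product 5 (Pen): category_id=3 -> matches Tools
  - product 6 (Camera): category_id=3 -> matches Tools
  - product 7 (Lamp): category_id=3 -> matches Tools
  - product 8 (Notebook): category_id=5 -> matches Supplies
So 2 of 8 rows are dropped.

SQL:
SELECT a.name, b.name AS category
FROM products a
INNER JOIN categories b ON a.category_id = b.id

Result:
name     | category
---------+---------
Phone    | Toys    
Monitor  | Supplies
Pen      | Tools   
Camera   | Tools   
Lamp     | Tools   
Notebook | Supplies


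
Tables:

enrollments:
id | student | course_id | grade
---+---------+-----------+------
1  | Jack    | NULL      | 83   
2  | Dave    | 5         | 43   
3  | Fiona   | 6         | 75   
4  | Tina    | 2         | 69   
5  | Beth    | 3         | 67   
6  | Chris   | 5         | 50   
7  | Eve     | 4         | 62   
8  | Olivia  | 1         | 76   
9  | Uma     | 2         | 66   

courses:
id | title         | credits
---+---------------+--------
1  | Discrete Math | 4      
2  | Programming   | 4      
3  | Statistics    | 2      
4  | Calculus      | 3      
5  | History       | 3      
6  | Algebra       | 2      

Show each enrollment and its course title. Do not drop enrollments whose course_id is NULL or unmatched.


LEFT JOIN keeps every row from enrollments (the left table); where course_id has no match in courses, the course columns become NULL. Walk through each enrollment:
  - enrollment 1 (Jack): course_id=NULL, no match -> kept with NULL
  - enrollment 2 (Dave): course_id=5 -> matches History
  - enrollment 3 (Fiona): course_id=6 -> matches Algebra
  - enrollment 4 (Tina): course_id=2 -> matches Programming
  - enrollment 5 (Beth): course_id=3 -> matches Statistics
  - enrollment 6 (Chris): course_id=5 -> matches History
  - enrollment 7 (Eve): course_id=4 -> matches Calculus
  - enrollment 8 (Olivia): course_id=1 -> matches Discrete Math
  - enrollment 9 (Uma): course_id=2 -> matches Programming
All 9 rows appear; 1 has NULL course.

SQL:
SELECT a.student, b.title AS course
FROM enrollments a
LEFT JOIN courses b ON a.course_id = b.id

Result:
student | course       
--------+--------------
Jack    | NULL         
Dave    | History      
Fiona   | Algebra      
Tina    | Programming  
Beth    | Statistics   
Chris   | History      
Eve     | Calculus     
Olivia  | Discrete Math
Uma     | Programming  


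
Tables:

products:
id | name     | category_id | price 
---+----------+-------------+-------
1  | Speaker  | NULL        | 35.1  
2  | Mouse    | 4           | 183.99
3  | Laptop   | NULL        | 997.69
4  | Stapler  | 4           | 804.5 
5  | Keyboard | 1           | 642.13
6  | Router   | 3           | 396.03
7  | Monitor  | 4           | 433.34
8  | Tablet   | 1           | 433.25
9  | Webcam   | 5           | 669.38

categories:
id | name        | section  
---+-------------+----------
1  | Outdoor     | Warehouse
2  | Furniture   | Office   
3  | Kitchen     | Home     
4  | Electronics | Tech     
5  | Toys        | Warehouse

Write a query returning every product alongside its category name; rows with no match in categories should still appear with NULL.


LEFT JOIN keeps every row from products (the left table); where category_id has no match in categories, the category columns become NULL. Walk through each product:
  - product 1 (Speaker): category_id=NULL, no match -> kept with NULL
  - product 2 (Mouse): category_id=4 -> matches Electronics
  - product 3 (Laptop): category_id=NULL, no match -> kept with NULL
  - product 4 (Stapler): category_id=4 -> matches Electronics
  - product 5 (Keyboard): category_id=1 -> matches Outdoor
  - product 6 (Router): category_id=3 -> matches Kitchen
  - product 7 (Monitor): category_id=4 -> matches Electronics
  - product 8 (Tablet): category_id=1 -> matches Outdoor
  - product 9 (Webcam): category_id=5 -> matches Toys
All 9 rows appear; 2 have NULL category.

SQL:
SELECT a.name, b.name AS category
FROM products a
LEFT JOIN categories b ON a.category_id = b.id

Result:
name     | category   
---------+------------
Speaker  | NULL       
Mouse    | Electronics
Laptop   | NULL       
Stapler  | Electronics
Keyboard | Outdoor    
Router   | Kitchen    
Monitor  | Electronics
Tablet   | Outdoor    
Webcam   | Toys       


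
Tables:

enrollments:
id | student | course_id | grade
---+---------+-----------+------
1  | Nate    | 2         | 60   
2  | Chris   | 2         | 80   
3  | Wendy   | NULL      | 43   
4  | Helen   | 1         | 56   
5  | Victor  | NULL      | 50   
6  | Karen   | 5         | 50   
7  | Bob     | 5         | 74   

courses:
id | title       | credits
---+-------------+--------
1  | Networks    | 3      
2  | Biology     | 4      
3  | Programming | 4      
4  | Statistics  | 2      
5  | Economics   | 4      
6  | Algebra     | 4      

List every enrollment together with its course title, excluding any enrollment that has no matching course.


INNER JOIN keeps only enrollments rows whose course_id matches an id in courses. Walk through each enrollment:
  - enrollment 1 (Nate): course_id=2 -> matches Biology
  - enrollment 2 (Chris): course_id=2 -> matches Biology
  - enrollment 3 (Wendy): course_id=NULL, no match -> dropped
  - enrollment 4 (Helen): course_id=1 -> matches Networks
  - enrollment 5 (Victor): course_id=NULL, no match -> dropped
  - enrollment 6 (Karen): course_id=5 -> matches Economics
  - enrollment 7 (Bob): course_id=5 -> matches Economics
So 2 of 7 rows are dropped.

SQL:
SELECT a.student, b.title AS course
FROM enrollments a
INNER JOIN courses b ON a.course_id = b.id

Result:
student | course   
--------+----------
Nate    | Biology  
Chris   | Biology  
Helen   | Networks 
Karen   | Economics
Bob     | Economics


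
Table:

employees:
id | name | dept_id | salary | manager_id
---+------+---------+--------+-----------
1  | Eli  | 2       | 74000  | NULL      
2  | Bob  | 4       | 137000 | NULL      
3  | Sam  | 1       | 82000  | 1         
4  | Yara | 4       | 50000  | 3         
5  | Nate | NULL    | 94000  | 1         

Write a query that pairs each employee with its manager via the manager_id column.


This is a self-join: employees is joined to a second copy of itself, matching each row's manager_id to another row's id. Use LEFT JOIN so rows with manager_id=NULL are kept.
  - employee 1 (Eli): manager_id=NULL -> NULL
  - employee 2 (Bob): manager_id=NULL -> NULL
  - employee 3 (Sam): manager_id=1 -> Eli
  - employee 4 (Yara): manager_id=3 -> Sam
  - employee 5 (Nate): manager_id=1 -> Eli

SQL:
SELECT a.name AS item, b.name AS manager
FROM employees a
LEFT JOIN employees b ON a.manager_id = b.id

Result:
item | manager
-----+--------
Eli  | NULL   
Bob  | NULL   
Sam  | Eli    
Yara | Sam    
Nate | Eli    


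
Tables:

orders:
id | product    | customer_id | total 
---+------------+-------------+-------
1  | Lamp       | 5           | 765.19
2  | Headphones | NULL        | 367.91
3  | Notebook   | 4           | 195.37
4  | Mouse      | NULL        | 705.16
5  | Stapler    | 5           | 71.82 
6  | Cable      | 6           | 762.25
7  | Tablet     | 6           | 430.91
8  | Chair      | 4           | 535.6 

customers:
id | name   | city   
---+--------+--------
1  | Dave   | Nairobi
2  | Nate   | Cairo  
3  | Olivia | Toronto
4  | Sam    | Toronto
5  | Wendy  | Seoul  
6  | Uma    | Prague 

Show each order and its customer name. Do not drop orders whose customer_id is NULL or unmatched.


LEFT JOIN keeps every row from orders (the left table); where customer_id has no match in customers, the customer columns become NULL. Walk through each order:
  - order 1 (Lamp): customer_id=5 -> matches Wendy
  - order 2 (Headphones): customer_id=NULL, no match -> kept with NULL
  - order 3 (Notebook): customer_id=4 -> matches Sam
  - order 4 (Mouse): customer_id=NULL, no match -> kept with NULL
  - order 5 (Stapler): customer_id=5 -> matches Wendy
  - order 6 (Cable): customer_id=6 -> matches Uma
  - order 7 (Tablet): customer_id=6 -> matches Uma
  - order 8 (Chair): customer_id=4 -> matches Sam
All 8 rows appear; 2 have NULL customer.

SQL:
SELECT a.product, b.name AS customer
FROM orders a
LEFT JOIN customers b ON a.customer_id = b.id

Result:
product    | customer
-----------+---------
Lamp       | Wendy   
Headphones | NULL    
Notebook   | Sam     
Mouse      | NULL    
Stapler    | Wendy   
Cable      | Uma     
Tablet     | Uma     
Chair      | Sam     


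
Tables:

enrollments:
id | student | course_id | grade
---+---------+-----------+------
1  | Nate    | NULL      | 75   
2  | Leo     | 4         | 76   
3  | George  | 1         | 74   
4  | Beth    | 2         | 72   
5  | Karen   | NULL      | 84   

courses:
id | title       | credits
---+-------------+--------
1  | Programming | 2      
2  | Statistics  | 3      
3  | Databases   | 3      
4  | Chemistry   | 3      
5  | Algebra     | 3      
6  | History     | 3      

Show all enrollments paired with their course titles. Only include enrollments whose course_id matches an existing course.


INNER JOIN keeps only enrollments rows whose course_id matches an id in courses. Walk through each enrollment:
  - enrollment 1 (Nate): course_id=NULL, no match -> dropped
  - enrollment 2 (Leo): course_id=4 -> matches Chemistry
  - enrollment 3 (George): course_id=1 -> matches Programming
  - enrollment 4 (Beth): course_id=2 -> matches Statistics
  - enrollment 5 (Karen): course_id=NULL, no match -> dropped
So 2 of 5 rows are dropped.

SQL:
SELECT a.student, b.title AS course
FROM enrollments a
INNER JOIN courses b ON a.course_id = b.id

Result:
student | course     
--------+------------
Leo     | Chemistry  
George  | Programming
Beth    | Statistics 


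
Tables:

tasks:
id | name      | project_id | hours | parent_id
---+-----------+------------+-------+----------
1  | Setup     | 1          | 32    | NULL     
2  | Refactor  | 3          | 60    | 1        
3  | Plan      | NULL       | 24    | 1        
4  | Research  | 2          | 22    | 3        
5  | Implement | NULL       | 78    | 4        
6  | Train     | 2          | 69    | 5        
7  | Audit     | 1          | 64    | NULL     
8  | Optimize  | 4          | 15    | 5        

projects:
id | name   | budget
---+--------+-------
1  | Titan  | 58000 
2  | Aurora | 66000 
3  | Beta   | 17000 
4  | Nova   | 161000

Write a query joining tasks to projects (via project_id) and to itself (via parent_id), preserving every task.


Two LEFT JOINs from the same base table tasks: one to projects via project_id, one to tasks itself via parent_id. Both are LEFT so every task is preserved.
Match against projects:
  - task 1 (Setup): project_id=1 -> matches Titan
  - task 2 (Refactor): project_id=3 -> matches Beta
  - task 3 (Plan): project_id=NULL, no match -> kept with NULL
  - task 4 (Research): project_id=2 -> matches Aurora
  - task 5 (Implement): project_id=NULL, no match -> kept with NULL
  - task 6 (Train): project_id=2 -> matches Aurora
  - task 7 (Audit): project_id=1 -> matches Titan
  - task 8 (Optimize): project_id=4 -> matches Nova
Match against tasks (self):
  - task 1 (Setup): parent_id=NULL -> NULL
  - task 2 (Refactor): parent_id=1 -> Setup
  - task 3 (Plan): parent_id=1 -> Setup
  - task 4 (Research): parent_id=3 -> Plan
  - task 5 (Implement): parent_id=4 -> Research
  - task 6 (Train): parent_id=5 -> Implement
  - task 7 (Audit): parent_id=NULL -> NULL
  - task 8 (Optimize): parent_id=5 -> Implement

SQL:
SELECT a.name, b.name AS project, c.name AS parent
FROM tasks a
LEFT JOIN projects b ON a.project_id = b.id
LEFT JOIN tasks c ON a.parent_id = c.id

Result:
name      | project | parent   
----------+---------+----------
Setup     | Titan   | NULL     
Refactor  | Beta    | Setup    
Plan      | NULL    | Setup    
Research  | Aurora  | Plan     
Implement | NULL    | Research 
Train     | Aurora  | Implement
Audit     | Titan   | NULL     
Optimize  | Nova    | Implement


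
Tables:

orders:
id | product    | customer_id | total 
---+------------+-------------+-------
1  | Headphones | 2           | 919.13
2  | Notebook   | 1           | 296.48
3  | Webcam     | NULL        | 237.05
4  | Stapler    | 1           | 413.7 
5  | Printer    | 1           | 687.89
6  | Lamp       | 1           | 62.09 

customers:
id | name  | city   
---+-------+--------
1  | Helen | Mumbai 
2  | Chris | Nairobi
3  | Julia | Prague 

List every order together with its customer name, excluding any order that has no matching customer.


INNER JOIN keeps only orders rows whose customer_id matches an id in customers. Walk through each order:
  - order 1 (Headphones): customer_id=2 -> matches Chris
  - order 2 (Notebook): customer_id=1 -> matches Helen
  - order 3 (Webcam): customer_id=NULL, no match -> dropped
  - order 4 (Stapler): customer_id=1 -> matches Helen
  - order 5 (Printer): customer_id=1 -> matches Helen
  - order 6 (Lamp): customer_id=1 -> matches Helen
So 1 of 6 rows is dropped.

SQL:
SELECT a.product, b.name AS customer
FROM orders a
INNER JOIN customers b ON a.customer_id = b.id

Result:
product    | customer
-----------+---------
Headphones | Chris   
Notebook   | Helen   
Stapler    | Helen   
Printer    | Helen   
Lamp       | Helen   


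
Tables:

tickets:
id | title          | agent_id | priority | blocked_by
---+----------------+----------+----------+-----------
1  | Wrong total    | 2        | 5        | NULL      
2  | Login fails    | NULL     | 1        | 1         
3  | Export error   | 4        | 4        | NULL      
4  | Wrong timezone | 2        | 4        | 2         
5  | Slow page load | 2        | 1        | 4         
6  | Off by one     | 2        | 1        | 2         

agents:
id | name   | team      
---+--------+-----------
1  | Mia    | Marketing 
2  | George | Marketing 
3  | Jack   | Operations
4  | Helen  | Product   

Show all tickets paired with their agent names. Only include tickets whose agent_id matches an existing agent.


INNER JOIN keeps only tickets rows whose agent_id matches an id in agents. Walk through each ticket:
  - ticket 1 (Wrong total): agent_id=2 -> matches George
  - ticket 2 (Login fails): agent_id=NULL, no match -> dropped
  - ticket 3 (Export error): agent_id=4 -> matches Helen
  - ticket 4 (Wrong timezone): agent_id=2 -> matches George
  - ticket 5 (Slow page load): agent_id=2 -> matches George
  - ticket 6 (Off by one): agent_id=2 -> matches George
So 1 of 6 rows is dropped.

SQL:
SELECT a.title, b.name AS agent
FROM tickets a
INNER JOIN agents b ON a.agent_id = b.id

Result:
title          | agent 
---------------+-------
Wrong total    | George
Export error   | Helen 
Wrong timezone | George
Slow page load | George
Off by one     | George


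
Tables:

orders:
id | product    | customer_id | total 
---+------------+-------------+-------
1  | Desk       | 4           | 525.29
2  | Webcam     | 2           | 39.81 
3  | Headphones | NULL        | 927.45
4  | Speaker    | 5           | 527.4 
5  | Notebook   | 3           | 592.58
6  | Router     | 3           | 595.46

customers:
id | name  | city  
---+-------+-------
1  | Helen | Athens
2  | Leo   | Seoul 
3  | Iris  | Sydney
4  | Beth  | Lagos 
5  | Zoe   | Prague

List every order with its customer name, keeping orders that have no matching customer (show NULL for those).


LEFT JOIN keeps every row from orders (the left table); where customer_id has no match in customers, the customer columns become NULL. Walk through each order:
  - order 1 (Desk): customer_id=4 -> matches Beth
  - order 2 (Webcam): customer_id=2 -> matches Leo
  - order 3 (Headphones): customer_id=NULL, no match -> kept with NULL
  - order 4 (Speaker): customer_id=5 -> matches Zoe
  - order 5 (Notebook): customer_id=3 -> matches Iris
  - order 6 (Router): customer_id=3 -> matches Iris
All 6 rows appear; 1 has NULL customer.

SQL:
SELECT a.product, b.name AS customer
FROM orders a
LEFT JOIN customers b ON a.customer_id = b.id

Result:
product    | customer
-----------+---------
Desk       | Beth    
Webcam     | Leo     
Headphones | NULL    
Speaker    | Zoe     
Notebook   | Iris    
Router     | Iris    


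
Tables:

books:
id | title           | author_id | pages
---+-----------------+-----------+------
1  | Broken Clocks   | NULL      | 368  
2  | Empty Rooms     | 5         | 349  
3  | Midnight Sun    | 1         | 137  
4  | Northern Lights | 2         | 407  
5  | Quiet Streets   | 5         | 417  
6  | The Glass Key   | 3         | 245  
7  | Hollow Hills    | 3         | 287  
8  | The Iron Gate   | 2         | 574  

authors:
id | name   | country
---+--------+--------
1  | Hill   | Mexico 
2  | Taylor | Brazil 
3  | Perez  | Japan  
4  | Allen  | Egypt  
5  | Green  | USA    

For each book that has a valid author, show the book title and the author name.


INNER JOIN keeps only books rows whose author_id matches an id in authors. Walk through each book:
  - book 1 (Broken Clocks): author_id=NULL, no match -> dropped
  - book 2 (Empty Rooms): author_id=5 -> matches Green
  - book 3 (Midnight Sun): author_id=1 -> matches Hill
  - book 4 (Northern Lights): author_id=2 -> matches Taylor
  - book 5 (Quiet Streets): author_id=5 -> matches Green
  - book 6 (The Glass Key): author_id=3 -> matches Perez
  - book 7 (Hollow Hills): author_id=3 -> matches Perez
  - book 8 (The Iron Gate): author_id=2 -> matches Taylor
So 1 of 8 rows is dropped.

SQL:
SELECT a.title, b.name AS author
FROM books a
INNER JOIN authors b ON a.author_id = b.id

Result:
title           | author
----------------+-------
Empty Rooms     | Green 
Midnight Sun    | Hill  
Northern Lights | Taylor
Quiet Streets   | Green 
The Glass Key   | Perez 
Hollow Hills    | Perez 
The Iron Gate   | Taylor


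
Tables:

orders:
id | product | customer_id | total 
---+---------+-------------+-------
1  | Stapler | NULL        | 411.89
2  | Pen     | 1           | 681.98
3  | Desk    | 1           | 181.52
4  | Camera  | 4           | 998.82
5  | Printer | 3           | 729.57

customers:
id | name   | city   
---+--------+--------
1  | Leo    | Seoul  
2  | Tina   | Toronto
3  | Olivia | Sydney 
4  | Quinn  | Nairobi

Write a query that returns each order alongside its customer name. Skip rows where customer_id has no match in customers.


INNER JOIN keeps only orders rows whose customer_id matches an id in customers. Walk through each order:
  - order 1 (Stapler): customer_id=NULL, no match -> dropped
  - order 2 (Pen): customer_id=1 -> matches Leo
  - order 3 (Desk): customer_id=1 -> matches Leo
  - order 4 (Camera): customer_id=4 -> matches Quinn
  - order 5 (Printer): customer_id=3 -> matches Olivia
So 1 of 5 rows is dropped.

SQL:
SELECT a.product, b.name AS customer
FROM orders a
INNER JOIN customers b ON a.customer_id = b.id

Result:
product | customer
--------+---------
Pen     | Leo     
Desk    | Leo     
Camera  | Quinn   
Printer | Olivia  


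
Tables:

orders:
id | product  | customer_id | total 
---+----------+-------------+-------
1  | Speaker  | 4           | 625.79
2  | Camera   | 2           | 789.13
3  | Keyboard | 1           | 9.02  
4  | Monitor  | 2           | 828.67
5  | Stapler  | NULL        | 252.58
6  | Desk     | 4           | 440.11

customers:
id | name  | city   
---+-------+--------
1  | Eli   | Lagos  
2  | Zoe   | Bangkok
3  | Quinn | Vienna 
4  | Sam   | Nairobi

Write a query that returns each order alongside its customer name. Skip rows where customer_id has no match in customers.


INNER JOIN keeps only orders rows whose customer_id matches an id in customers. Walk through each order:
  - order 1 (Speaker): customer_id=4 -> matches Sam
  - order 2 (Camera): customer_id=2 -> matches Zoe
  - order 3 (Keyboard): customer_id=1 -> matches Eli
  - order 4 (Monitor): customer_id=2 -> matches Zoe
  - order 5 (Stapler): customer_id=NULL, no match -> dropped
  - order 6 (Desk): customer_id=4 -> matches Sam
So 1 of 6 rows is dropped.

SQL:
SELECT a.product, b.name AS customer
FROM orders a
INNER JOIN customers b ON a.customer_id = b.id

Result:
product  | customer
---------+---------
Speaker  | Sam     
Camera   | Zoe     
Keyboard | Eli     
Monitor  | Zoe     
Desk     | Sam     


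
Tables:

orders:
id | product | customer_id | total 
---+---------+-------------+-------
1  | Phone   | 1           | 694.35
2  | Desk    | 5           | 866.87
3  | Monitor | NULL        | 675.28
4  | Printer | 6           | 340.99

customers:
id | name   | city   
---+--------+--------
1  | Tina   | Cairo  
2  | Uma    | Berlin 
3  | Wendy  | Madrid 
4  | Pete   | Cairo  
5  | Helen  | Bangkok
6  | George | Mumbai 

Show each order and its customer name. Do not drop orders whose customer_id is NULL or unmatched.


LEFT JOIN keeps every row from orders (the left table); where customer_id has no match in customers, the customer columns become NULL. Walk through each order:
  - order 1 (Phone): customer_id=1 -> matches Tina
  - order 2 (Desk): customer_id=5 -> matches Helen
  - order 3 (Monitor): customer_id=NULL, no match -> kept with NULL
  - order 4 (Printer): customer_id=6 -> matches George
All 4 rows appear; 1 has NULL customer.

SQL:
SELECT a.product, b.name AS customer
FROM orders a
LEFT JOIN customers b ON a.customer_id = b.id

Result:
product | customer
--------+---------
Phone   | Tina    
Desk    | Helen   
Monitor | NULL    
Printer | George  


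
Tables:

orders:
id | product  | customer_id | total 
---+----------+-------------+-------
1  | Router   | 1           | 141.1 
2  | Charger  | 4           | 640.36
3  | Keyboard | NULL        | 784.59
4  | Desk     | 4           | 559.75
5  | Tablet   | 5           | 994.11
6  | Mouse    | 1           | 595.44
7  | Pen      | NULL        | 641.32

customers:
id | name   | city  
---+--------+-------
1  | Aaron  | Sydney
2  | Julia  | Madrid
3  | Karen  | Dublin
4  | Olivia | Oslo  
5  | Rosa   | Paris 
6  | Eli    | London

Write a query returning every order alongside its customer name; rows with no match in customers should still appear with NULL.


LEFT JOIN keeps every row from orders (the left table); where customer_id has no match in customers, the customer columns become NULL. Walk through each order:
  - order 1 (Router): customer_id=1 -> matches Aaron
  - order 2 (Charger): customer_id=4 -> matches Olivia
  - order 3 (Keyboard): customer_id=NULL, no match -> kept with NULL
  - order 4 (Desk): customer_id=4 -> matches Olivia
  - order 5 (Tablet): customer_id=5 -> matches Rosa
  - order 6 (Mouse): customer_id=1 -> matches Aaron
  - order 7 (Pen): customer_id=NULL, no match -> kept with NULL
All 7 rows appear; 2 have NULL customer.

SQL:
SELECT a.product, b.name AS customer
FROM orders a
LEFT JOIN customers b ON a.customer_id = b.id

Result:
product  | customer
---------+---------
Router   | Aaron   
Charger  | Olivia  
Keyboard | NULL    
Desk     | Olivia  
Tablet   | Rosa    
Mouse    | Aaron   
Pen      | NULL    


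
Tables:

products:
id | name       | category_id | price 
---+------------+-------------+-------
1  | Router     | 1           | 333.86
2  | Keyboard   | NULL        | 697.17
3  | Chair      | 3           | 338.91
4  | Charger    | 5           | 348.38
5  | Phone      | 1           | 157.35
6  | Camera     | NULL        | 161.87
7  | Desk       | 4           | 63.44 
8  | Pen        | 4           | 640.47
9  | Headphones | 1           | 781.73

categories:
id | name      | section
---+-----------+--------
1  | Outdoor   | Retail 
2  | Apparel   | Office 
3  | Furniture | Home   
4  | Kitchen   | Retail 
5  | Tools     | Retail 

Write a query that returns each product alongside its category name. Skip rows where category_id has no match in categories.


INNER JOIN keeps only products rows whose category_id matches an id in categories. Walk through each product:
  - product 1 (Router): category_id=1 -> matches Outdoor
  - product 2 (Keyboard): category_id=NULL, no match -> dropped
  - product 3 (Chair): category_id=3 -> matches Furniture
  - product 4 (Charger): category_id=5 -> matches Tools
  - product 5 (Phone): category_id=1 -> matches Outdoor
  - product 6 (Camera): category_id=NULL, no match -> dropped
  - product 7 (Desk): category_id=4 -> matches Kitchen
  - product 8 (Pen): category_id=4 -> matches Kitchen
  - product 9 (Headphones): category_id=1 -> matches Outdoor
So 2 of 9 rows are dropped.

SQL:
SELECT a.name, b.name AS category
FROM products a
INNER JOIN categories b ON a.category_id = b.id

Result:
name       | category 
-----------+----------
Router     | Outdoor  
Chair      | Furniture
Charger    | Tools    
Phone      | Outdoor  
Desk       | Kitchen  
Pen        | Kitchen  
Headphones | Outdoor  


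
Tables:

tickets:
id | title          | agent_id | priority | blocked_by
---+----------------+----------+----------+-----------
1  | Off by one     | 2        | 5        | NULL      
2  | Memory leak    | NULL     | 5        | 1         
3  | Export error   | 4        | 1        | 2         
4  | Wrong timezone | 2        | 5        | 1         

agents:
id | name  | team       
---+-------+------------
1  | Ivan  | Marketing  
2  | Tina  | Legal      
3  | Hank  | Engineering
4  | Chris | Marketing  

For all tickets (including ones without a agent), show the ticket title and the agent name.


LEFT JOIN keeps every row from tickets (the left table); where agent_id has no match in agents, the agent columns become NULL. Walk through each ticket:
  - ticket 1 (Off by one): agent_id=2 -> matches Tina
  - ticket 2 (Memory leak): agent_id=NULL, no match -> kept with NULL
  - ticket 3 (Export error): agent_id=4 -> matches Chris
  - ticket 4 (Wrong timezone): agent_id=2 -> matches Tina
All 4 rows appear; 1 has NULL agent.

SQL:
SELECT a.title, b.name AS agent
FROM tickets a
LEFT JOIN agents b ON a.agent_id = b.id

Result:
title          | agent
---------------+------
Off by one     | Tina 
Memory leak    | NULL 
Export error   | Chris
Wrong timezone | Tina 


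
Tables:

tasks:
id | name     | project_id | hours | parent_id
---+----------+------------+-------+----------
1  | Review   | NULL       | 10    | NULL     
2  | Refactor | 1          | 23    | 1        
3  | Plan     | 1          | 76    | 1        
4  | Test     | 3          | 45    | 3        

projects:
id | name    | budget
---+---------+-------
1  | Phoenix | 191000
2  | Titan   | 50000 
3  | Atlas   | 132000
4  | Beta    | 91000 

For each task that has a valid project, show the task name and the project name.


INNER JOIN keeps only tasks rows whose project_id matches an id in projects. Walk through each task:
  - task 1 (Review): project_id=NULL, no match -> dropped
  - task 2 (Refactor): project_id=1 -> matches Phoenix
  - task 3 (Plan): project_id=1 -> matches Phoenix
  - task 4 (Test): project_id=3 -> matches Atlas
So 1 of 4 rows is dropped.

SQL:
SELECT a.name, b.name AS project
FROM tasks a
INNER JOIN projects b ON a.project_id = b.id

Result:
name     | project
---------+--------
Refactor | Phoenix
Plan     | Phoenix
Test     | Atlas  


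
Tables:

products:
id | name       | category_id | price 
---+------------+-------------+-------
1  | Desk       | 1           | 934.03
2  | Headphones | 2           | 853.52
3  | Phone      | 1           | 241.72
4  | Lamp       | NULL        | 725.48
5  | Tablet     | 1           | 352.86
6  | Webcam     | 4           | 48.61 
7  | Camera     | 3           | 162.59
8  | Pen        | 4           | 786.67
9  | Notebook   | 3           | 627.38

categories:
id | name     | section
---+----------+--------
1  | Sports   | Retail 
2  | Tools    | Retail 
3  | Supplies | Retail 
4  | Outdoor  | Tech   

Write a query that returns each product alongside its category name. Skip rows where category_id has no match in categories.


INNER JOIN keeps only products rows whose category_id matches an id in categories. Walk through each product:
  - product 1 (Desk): category_id=1 -> matches Sports
  - product 2 (Headphones): category_id=2 -> matches Tools
  - product 3 (Phone): category_id=1 -> matches Sports
  - product 4 (Lamp): category_id=NULL, no match -> dropped
  - product 5 (Tablet): category_id=1 -> matches Sports
  - product 6 (Webcam): category_id=4 -> matches Outdoor
  - product 7 (Camera): category_id=3 -> matches Supplies
  - product 8 (Pen): category_id=4 -> matches Outdoor
  - product 9 (Notebook): category_id=3 -> matches Supplies
So 1 of 9 rows is dropped.

SQL:
SELECT a.name, b.name AS category
FROM products a
INNER JOIN categories b ON a.category_id = b.id

Result:
name       | category
-----------+---------
Desk       | Sports  
Headphones | Tools   
Phone      | Sports  
Tablet     | Sports  
Webcam     | Outdoor 
Camera     | Supplies
Pen        | Outdoor 
Notebook   | Supplies


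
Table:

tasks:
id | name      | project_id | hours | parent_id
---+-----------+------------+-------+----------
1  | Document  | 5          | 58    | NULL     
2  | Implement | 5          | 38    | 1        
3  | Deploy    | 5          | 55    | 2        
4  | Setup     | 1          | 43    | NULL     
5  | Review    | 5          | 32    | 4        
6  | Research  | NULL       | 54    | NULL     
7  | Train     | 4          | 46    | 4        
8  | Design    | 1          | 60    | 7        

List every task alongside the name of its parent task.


This is a self-join: tasks is joined to a second copy of itself, matching each row's parent_id to another row's id. Use LEFT JOIN so rows with parent_id=NULL are kept.
  - task 1 (Document): parent_id=NULL -> NULL
  - task 2 (Implement): parent_id=1 -> Document
  - task 3 (Deploy): parent_id=2 -> Implement
  - task 4 (Setup): parent_id=NULL -> NULL
  - task 5 (Review): parent_id=4 -> Setup
  - task 6 (Research): parent_id=NULL -> NULL
  - task 7 (Train): parent_id=4 -> Setup
  - task 8 (Design): parent_id=7 -> Train

SQL:
SELECT a.name AS item, b.name AS parent
FROM tasks a
LEFT JOIN tasks b ON a.parent_id = b.id

Result:
item      | parent   
----------+----------
Document  | NULL     
Implement | Document 
Deploy    | Implement
Setup     | NULL     
Review    | Setup    
Research  | NULL     
Train     | Setup    
Design    | Train    


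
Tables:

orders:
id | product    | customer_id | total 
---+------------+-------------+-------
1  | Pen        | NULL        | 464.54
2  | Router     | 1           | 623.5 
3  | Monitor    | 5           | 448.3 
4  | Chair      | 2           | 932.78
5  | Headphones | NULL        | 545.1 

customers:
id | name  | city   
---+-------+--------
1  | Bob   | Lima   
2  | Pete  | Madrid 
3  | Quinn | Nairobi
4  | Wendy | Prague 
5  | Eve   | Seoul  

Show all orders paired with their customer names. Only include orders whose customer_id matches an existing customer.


INNER JOIN keeps only orders rows whose customer_id matches an id in customers. Walk through each order:
  - order 1 (Pen): customer_id=NULL, no match -> dropped
  - order 2 (Router): customer_id=1 -> matches Bob
  - order 3 (Monitor): customer_id=5 -> matches Eve
  - order 4 (Chair): customer_id=2 -> matches Pete
  - order 5 (Headphones): customer_id=NULL, no match -> dropped
So 2 of 5 rows are dropped.

SQL:
SELECT a.product, b.name AS customer
FROM orders a
INNER JOIN customers b ON a.customer_id = b.id

Result:
product | customer
--------+---------
Router  | Bob     
Monitor | Eve     
Chair   | Pete    


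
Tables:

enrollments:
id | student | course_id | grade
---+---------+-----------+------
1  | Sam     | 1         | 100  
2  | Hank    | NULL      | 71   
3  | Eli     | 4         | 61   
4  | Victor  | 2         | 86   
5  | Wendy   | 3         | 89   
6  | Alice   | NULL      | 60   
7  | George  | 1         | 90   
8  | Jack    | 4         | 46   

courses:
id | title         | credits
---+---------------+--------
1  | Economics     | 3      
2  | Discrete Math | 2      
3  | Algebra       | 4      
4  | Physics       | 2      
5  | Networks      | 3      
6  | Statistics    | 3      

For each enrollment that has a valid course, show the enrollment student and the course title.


INNER JOIN keeps only enrollments rows whose course_id matches an id in courses. Walk through each enrollment:
  - enrollment 1 (Sam): course_id=1 -> matches Economics
  - enrollment 2 (Hank): course_id=NULL, no match -> dropped
  - enrollment 3 (Eli): course_id=4 -> matches Physics
  - enrollment 4 (Victor): course_id=2 -> matches Discrete Math
  - enrollment 5 (Wendy): course_id=3 -> matches Algebra
  - enrollment 6 (Alice): course_id=NULL, no match -> dropped
  - enrollment 7 (George): course_id=1 -> matches Economics
  - enrollment 8 (Jack): course_id=4 -> matches Physics
So 2 of 8 rows are dropped.

SQL:
SELECT a.student, b.title AS course
FROM enrollments a
INNER JOIN courses b ON a.course_id = b.id

Result:
student | course       
--------+--------------
Sam     | Economics    
Eli     | Physics      
Victor  | Discrete Math
Wendy   | Algebra      
George  | Economics    
Jack    | Physics      


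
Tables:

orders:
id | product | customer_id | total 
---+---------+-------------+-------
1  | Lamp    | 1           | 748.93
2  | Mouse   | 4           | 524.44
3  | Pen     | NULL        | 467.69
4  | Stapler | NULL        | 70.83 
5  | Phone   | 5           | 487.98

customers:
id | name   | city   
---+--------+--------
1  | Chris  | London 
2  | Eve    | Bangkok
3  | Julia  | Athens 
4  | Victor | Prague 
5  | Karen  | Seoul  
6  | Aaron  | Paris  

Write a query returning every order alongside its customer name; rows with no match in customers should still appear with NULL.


LEFT JOIN keeps every row from orders (the left table); where customer_id has no match in customers, the customer columns become NULL. Walk through each order:
  - order 1 (Lamp): customer_id=1 -> matches Chris
  - order 2 (Mouse): customer_id=4 -> matches Victor
  - order 3 (Pen): customer_id=NULL, no match -> kept with NULL
  - order 4 (Stapler): customer_id=NULL, no match -> kept with NULL
  - order 5 (Phone): customer_id=5 -> matches Karen
All 5 rows appear; 2 have NULL customer.

SQL:
SELECT a.product, b.name AS customer
FROM orders a
LEFT JOIN customers b ON a.customer_id = b.id

Result:
product | customer
--------+---------
Lamp    | Chris   
Mouse   | Victor  
Pen     | NULL    
Stapler | NULL    
Phone   | Karen   


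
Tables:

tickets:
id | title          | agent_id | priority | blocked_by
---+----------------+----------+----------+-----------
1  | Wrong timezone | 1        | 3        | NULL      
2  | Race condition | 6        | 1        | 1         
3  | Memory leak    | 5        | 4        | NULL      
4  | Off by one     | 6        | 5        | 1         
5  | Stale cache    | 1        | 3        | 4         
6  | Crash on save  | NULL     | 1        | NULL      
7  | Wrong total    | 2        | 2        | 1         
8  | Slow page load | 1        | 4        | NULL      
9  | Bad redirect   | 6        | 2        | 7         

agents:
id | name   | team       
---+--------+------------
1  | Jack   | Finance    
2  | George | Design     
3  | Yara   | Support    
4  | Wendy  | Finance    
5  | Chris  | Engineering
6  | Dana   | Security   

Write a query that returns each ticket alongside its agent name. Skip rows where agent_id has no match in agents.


INNER JOIN keeps only tickets rows whose agent_id matches an id in agents. Walk through each ticket:
  - ticket 1 (Wrong timezone): agent_id=1 -> matches Jack
  - ticket 2 (Race condition): agent_id=6 -> matches Dana
  - ticket 3 (Memory leak): agent_id=5 -> matches Chris
  - ticket 4 (Off by one): agent_id=6 -> matches Dana
  - ticket 5 (Stale cache): agent_id=1 -> matches Jack
  - ticket 6 (Crash on save): agent_id=NULL, no match -> dropped
  - ticket 7 (Wrong total): agent_id=2 -> matches George
  - ticket 8 (Slow page load): agent_id=1 -> matches Jack
  - ticket 9 (Bad redirect): agent_id=6 -> matches Dana
So 1 of 9 rows is dropped.

SQL:
SELECT a.title, b.name AS agent
FROM tickets a
INNER JOIN agents b ON a.agent_id = b.id

Result:
title          | agent 
---------------+-------
Wrong timezone | Jack  
Race condition | Dana  
Memory leak    | Chris 
Off by one     | Dana  
Stale cache    | Jack  
Wrong total    | George
Slow page load | Jack  
Bad redirect   | Dana  


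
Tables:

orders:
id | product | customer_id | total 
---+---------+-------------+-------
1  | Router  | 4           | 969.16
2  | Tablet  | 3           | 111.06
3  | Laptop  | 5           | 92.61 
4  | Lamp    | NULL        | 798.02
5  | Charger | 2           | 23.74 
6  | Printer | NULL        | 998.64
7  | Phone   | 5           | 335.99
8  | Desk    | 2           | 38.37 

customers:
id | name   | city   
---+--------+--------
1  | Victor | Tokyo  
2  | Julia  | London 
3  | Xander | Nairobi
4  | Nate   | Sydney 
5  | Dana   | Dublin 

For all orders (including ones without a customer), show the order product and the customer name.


LEFT JOIN keeps every row from orders (the left table); where customer_id has no match in customers, the customer columns become NULL. Walk through each order:
  - order 1 (Router): customer_id=4 -> matches Nate
  - order 2 (Tablet): customer_id=3 -> matches Xander
  - order 3 (Laptop): customer_id=5 -> matches Dana
  - order 4 (Lamp): customer_id=NULL, no match -> kept with NULL
  - order 5 (Charger): customer_id=2 -> matches Julia
  - order 6 (Printer): customer_id=NULL, no match -> kept with NULL
  - order 7 (Phone): customer_id=5 -> matches Dana
  - order 8 (Desk): customer_id=2 -> matches Julia
All 8 rows appear; 2 have NULL customer.

SQL:
SELECT a.product, b.name AS customer
FROM orders a
LEFT JOIN customers b ON a.customer_id = b.id

Result:
product | customer
--------+---------
Router  | Nate    
Tablet  | Xander  
Laptop  | Dana    
Lamp    | NULL    
Charger | Julia   
Printer | NULL    
Phone   | Dana    
Desk    | Julia   


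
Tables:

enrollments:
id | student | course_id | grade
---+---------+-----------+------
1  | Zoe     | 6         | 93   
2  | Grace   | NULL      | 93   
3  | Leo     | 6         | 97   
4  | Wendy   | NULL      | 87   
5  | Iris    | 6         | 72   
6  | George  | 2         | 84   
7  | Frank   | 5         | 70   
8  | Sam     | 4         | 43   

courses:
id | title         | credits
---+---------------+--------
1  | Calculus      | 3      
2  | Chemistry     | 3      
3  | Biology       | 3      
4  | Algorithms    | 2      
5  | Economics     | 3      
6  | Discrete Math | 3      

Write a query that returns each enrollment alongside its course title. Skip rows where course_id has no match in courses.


INNER JOIN keeps only enrollments rows whose course_id matches an id in courses. Walk through each enrollment:
  - enrollment 1 (Zoe): course_id=6 -> matches Discrete Math
  - enrollment 2 (Grace): course_id=NULL, no match -> dropped
  - enrollment 3 (Leo): course_id=6 -> matches Discrete Math
  - enrollment 4 (Wendy): course_id=NULL, no match -> dropped
  - enrollment 5 (Iris): course_id=6 -> matches Discrete Math
  - enrollment 6 (George): course_id=2 -> matches Chemistry
  - enrollment 7 (Frank): course_id=5 -> matches Economics
  - enrollment 8 (Sam): course_id=4 -> matches Algorithms
So 2 of 8 rows are dropped.

SQL:
SELECT a.student, b.title AS course
FROM enrollments a
INNER JOIN courses b ON a.course_id = b.id

Result:
student | course       
--------+--------------
Zoe     | Discrete Math
Leo     | Discrete Math
Iris    | Discrete Math
George  | Chemistry    
Frank   | Economics    
Sam     | Algorithms   


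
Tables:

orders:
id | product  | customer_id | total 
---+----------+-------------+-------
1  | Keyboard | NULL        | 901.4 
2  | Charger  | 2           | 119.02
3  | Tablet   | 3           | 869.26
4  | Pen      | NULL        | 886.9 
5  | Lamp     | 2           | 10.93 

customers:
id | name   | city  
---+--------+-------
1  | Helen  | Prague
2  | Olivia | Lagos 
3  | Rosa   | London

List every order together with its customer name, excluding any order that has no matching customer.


INNER JOIN keeps only orders rows whose customer_id matches an id in customers. Walk through each order:
  - order 1 (Keyboard): customer_id=NULL, no match -> dropped
  - order 2 (Charger): customer_id=2 -> matches Olivia
  - order 3 (Tablet): customer_id=3 -> matches Rosa
  - order 4 (Pen): customer_id=NULL, no match -> dropped
  - order 5 (Lamp): customer_id=2 -> matches Olivia
So 2 of 5 rows are dropped.

SQL:
SELECT a.product, b.name AS customer
FROM orders a
INNER JOIN customers b ON a.customer_id = b.id

Result:
product | customer
--------+---------
Charger | Olivia  
Tablet  | Rosa    
Lamp    | Olivia  
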